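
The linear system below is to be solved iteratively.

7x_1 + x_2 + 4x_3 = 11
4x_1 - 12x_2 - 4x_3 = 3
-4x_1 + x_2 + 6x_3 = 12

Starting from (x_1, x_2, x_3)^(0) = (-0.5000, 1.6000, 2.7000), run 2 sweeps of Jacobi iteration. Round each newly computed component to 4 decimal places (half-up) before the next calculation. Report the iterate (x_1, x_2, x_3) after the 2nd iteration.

Iteration 1:
  x_1 = (11 - (1)·1.6000 - (4)·2.7000) / (7) = -0.2000
  x_2 = (3 - (4)·-0.5000 - (-4)·2.7000) / (-12) = -1.3167
  x_3 = (12 - (-4)·-0.5000 - (1)·1.6000) / (6) = 1.4000
Iteration 2:
  x_1 = (11 - (1)·-1.3167 - (4)·1.4000) / (7) = 0.9595
  x_2 = (3 - (4)·-0.2000 - (-4)·1.4000) / (-12) = -0.7833
  x_3 = (12 - (-4)·-0.2000 - (1)·-1.3167) / (6) = 2.0861

(0.9595, -0.7833, 2.0861)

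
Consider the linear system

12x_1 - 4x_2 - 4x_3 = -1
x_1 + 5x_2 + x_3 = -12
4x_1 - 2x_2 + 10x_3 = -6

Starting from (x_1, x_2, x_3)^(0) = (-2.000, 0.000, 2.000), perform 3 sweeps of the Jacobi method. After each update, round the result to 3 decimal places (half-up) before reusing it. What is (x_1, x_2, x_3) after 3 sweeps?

Iteration 1:
  x_1 = (-1 - (-4)·0.000 - (-4)·2.000) / (12) = 0.583
  x_2 = (-12 - (1)·-2.000 - (1)·2.000) / (5) = -2.400
  x_3 = (-6 - (4)·-2.000 - (-2)·0.000) / (10) = 0.200
Iteration 2:
  x_1 = (-1 - (-4)·-2.400 - (-4)·0.200) / (12) = -0.817
  x_2 = (-12 - (1)·0.583 - (1)·0.200) / (5) = -2.557
  x_3 = (-6 - (4)·0.583 - (-2)·-2.400) / (10) = -1.313
Iteration 3:
  x_1 = (-1 - (-4)·-2.557 - (-4)·-1.313) / (12) = -1.373
  x_2 = (-12 - (1)·-0.817 - (1)·-1.313) / (5) = -1.974
  x_3 = (-6 - (4)·-0.817 - (-2)·-2.557) / (10) = -0.785

(-1.373, -1.974, -0.785)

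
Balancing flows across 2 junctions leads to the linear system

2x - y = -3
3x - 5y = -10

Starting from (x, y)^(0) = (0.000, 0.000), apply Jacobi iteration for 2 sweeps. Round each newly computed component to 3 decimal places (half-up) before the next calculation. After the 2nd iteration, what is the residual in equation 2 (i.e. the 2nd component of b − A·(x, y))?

-3.000

Iteration 1:
  x = (-3 - (-1)·0.000) / (2) = -1.500
  y = (-10 - (3)·0.000) / (-5) = 2.000
Iteration 2:
  x = (-3 - (-1)·2.000) / (2) = -0.500
  y = (-10 - (3)·-1.500) / (-5) = 1.100
Residual b − A·x = (-0.900, -3.000)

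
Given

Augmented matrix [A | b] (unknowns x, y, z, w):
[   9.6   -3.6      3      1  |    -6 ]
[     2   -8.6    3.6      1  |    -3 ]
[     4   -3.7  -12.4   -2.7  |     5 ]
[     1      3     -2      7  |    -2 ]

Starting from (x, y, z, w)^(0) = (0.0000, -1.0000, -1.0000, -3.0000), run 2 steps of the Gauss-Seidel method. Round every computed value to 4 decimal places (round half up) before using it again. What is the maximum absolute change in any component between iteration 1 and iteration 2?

Iteration 1:
  x = (-6 - (-3.6)·-1.0000 - (3)·-1.0000 - (1)·-3.0000) / (9.6) = -0.3750
  y = (-3 - (2)·-0.3750 - (3.6)·-1.0000 - (1)·-3.0000) / (-8.6) = -0.5058
  z = (5 - (4)·-0.3750 - (-3.7)·-0.5058 - (-2.7)·-3.0000) / (-12.4) = 0.2800
  w = (-2 - (1)·-0.3750 - (3)·-0.5058 - (-2)·0.2800) / (7) = 0.0646
Iteration 2:
  x = (-6 - (-3.6)·-0.5058 - (3)·0.2800 - (1)·0.0646) / (9.6) = -0.9089
  y = (-3 - (2)·-0.9089 - (3.6)·0.2800 - (1)·0.0646) / (-8.6) = 0.2622
  z = (5 - (4)·-0.9089 - (-3.7)·0.2622 - (-2.7)·0.0646) / (-12.4) = -0.7887
  w = (-2 - (1)·-0.9089 - (3)·0.2622 - (-2)·-0.7887) / (7) = -0.4936
Change: (-0.5339, 0.7680, -1.0687, -0.5582) → max |·| = 1.0687

1.0687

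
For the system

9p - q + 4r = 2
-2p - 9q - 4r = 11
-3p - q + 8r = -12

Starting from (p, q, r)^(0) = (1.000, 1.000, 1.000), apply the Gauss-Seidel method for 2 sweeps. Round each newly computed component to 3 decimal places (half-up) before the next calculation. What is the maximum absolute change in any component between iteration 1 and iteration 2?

1.015

Iteration 1:
  p = (2 - (-1)·1.000 - (4)·1.000) / (9) = -0.111
  q = (11 - (-2)·-0.111 - (-4)·1.000) / (-9) = -1.642
  r = (-12 - (-3)·-0.111 - (-1)·-1.642) / (8) = -1.747
Iteration 2:
  p = (2 - (-1)·-1.642 - (4)·-1.747) / (9) = 0.816
  q = (11 - (-2)·0.816 - (-4)·-1.747) / (-9) = -0.627
  r = (-12 - (-3)·0.816 - (-1)·-0.627) / (8) = -1.272
Change: (0.927, 1.015, 0.475) → max |·| = 1.015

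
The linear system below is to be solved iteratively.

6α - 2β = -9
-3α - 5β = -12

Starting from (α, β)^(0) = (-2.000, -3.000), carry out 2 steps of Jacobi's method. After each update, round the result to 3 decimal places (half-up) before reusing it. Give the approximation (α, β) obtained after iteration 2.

(-0.300, 3.900)

Iteration 1:
  α = (-9 - (-2)·-3.000) / (6) = -2.500
  β = (-12 - (-3)·-2.000) / (-5) = 3.600
Iteration 2:
  α = (-9 - (-2)·3.600) / (6) = -0.300
  β = (-12 - (-3)·-2.500) / (-5) = 3.900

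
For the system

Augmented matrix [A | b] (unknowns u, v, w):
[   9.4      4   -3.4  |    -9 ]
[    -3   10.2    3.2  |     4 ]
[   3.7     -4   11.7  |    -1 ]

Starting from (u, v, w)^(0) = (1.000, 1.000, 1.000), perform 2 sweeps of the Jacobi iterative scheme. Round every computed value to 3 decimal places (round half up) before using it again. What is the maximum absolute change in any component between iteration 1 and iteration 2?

Iteration 1:
  u = (-9 - (4)·1.000 - (-3.4)·1.000) / (9.4) = -1.021
  v = (4 - (-3)·1.000 - (3.2)·1.000) / (10.2) = 0.373
  w = (-1 - (3.7)·1.000 - (-4)·1.000) / (11.7) = -0.060
Iteration 2:
  u = (-9 - (4)·0.373 - (-3.4)·-0.060) / (9.4) = -1.138
  v = (4 - (-3)·-1.021 - (3.2)·-0.060) / (10.2) = 0.111
  w = (-1 - (3.7)·-1.021 - (-4)·0.373) / (11.7) = 0.365
Change: (-0.117, -0.262, 0.425) → max |·| = 0.425

0.425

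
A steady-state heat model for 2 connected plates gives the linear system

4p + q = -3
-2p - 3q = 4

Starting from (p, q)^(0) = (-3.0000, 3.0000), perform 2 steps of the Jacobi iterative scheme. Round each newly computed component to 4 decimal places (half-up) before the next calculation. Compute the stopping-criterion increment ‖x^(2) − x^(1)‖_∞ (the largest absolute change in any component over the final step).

Iteration 1:
  p = (-3 - (1)·3.0000) / (4) = -1.5000
  q = (4 - (-2)·-3.0000) / (-3) = 0.6667
Iteration 2:
  p = (-3 - (1)·0.6667) / (4) = -0.9167
  q = (4 - (-2)·-1.5000) / (-3) = -0.3333
Change: (0.5833, -1.0000) → max |·| = 1.0000

1.0000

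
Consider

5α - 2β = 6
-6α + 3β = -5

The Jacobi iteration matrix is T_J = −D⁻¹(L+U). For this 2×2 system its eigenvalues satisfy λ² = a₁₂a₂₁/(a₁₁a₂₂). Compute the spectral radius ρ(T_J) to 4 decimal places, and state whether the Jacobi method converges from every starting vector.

0.8944

a₁₂a₂₁/(a₁₁a₂₂) = (-2)·(-6) / ((5)·(3)) = 0.800000
ρ = √|0.800000| = √0.800000 = 0.8944
ρ < 1, so Jacobi converges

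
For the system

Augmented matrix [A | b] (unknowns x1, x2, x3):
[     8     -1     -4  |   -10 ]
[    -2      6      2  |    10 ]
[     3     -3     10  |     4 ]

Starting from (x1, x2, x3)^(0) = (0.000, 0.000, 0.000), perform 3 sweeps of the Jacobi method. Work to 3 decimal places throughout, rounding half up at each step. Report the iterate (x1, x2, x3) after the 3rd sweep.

(-0.473, 0.961, 0.988)

Iteration 1:
  x1 = (-10 - (-1)·0.000 - (-4)·0.000) / (8) = -1.250
  x2 = (10 - (-2)·0.000 - (2)·0.000) / (6) = 1.667
  x3 = (4 - (3)·0.000 - (-3)·0.000) / (10) = 0.400
Iteration 2:
  x1 = (-10 - (-1)·1.667 - (-4)·0.400) / (8) = -0.842
  x2 = (10 - (-2)·-1.250 - (2)·0.400) / (6) = 1.117
  x3 = (4 - (3)·-1.250 - (-3)·1.667) / (10) = 1.275
Iteration 3:
  x1 = (-10 - (-1)·1.117 - (-4)·1.275) / (8) = -0.473
  x2 = (10 - (-2)·-0.842 - (2)·1.275) / (6) = 0.961
  x3 = (4 - (3)·-0.842 - (-3)·1.117) / (10) = 0.988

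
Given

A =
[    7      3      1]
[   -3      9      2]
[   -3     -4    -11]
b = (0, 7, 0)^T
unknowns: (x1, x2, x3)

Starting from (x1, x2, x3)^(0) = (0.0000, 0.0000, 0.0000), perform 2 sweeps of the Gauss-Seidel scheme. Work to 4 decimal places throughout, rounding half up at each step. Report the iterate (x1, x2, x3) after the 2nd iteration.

Iteration 1:
  x1 = (0 - (3)·0.0000 - (1)·0.0000) / (7) = 0.0000
  x2 = (7 - (-3)·0.0000 - (2)·0.0000) / (9) = 0.7778
  x3 = (0 - (-3)·0.0000 - (-4)·0.7778) / (-11) = -0.2828
Iteration 2:
  x1 = (0 - (3)·0.7778 - (1)·-0.2828) / (7) = -0.2929
  x2 = (7 - (-3)·-0.2929 - (2)·-0.2828) / (9) = 0.7430
  x3 = (0 - (-3)·-0.2929 - (-4)·0.7430) / (-11) = -0.1903

(-0.2929, 0.7430, -0.1903)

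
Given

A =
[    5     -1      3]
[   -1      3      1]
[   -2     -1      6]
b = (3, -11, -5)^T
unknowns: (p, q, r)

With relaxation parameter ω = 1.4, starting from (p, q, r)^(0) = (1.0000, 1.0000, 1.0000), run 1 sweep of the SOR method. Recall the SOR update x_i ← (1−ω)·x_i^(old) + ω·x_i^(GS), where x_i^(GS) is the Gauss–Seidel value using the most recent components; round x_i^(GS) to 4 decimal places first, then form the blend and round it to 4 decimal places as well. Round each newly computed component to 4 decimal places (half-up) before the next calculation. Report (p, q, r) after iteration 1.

Iteration 1:
  p: GS value = (3 - (-1)·1.0000 - (3)·1.0000) / (5) = 0.2000;  p ← (1−ω)·1.0000 + ω·0.2000 = -0.1200
  q: GS value = (-11 - (-1)·-0.1200 - (1)·1.0000) / (3) = -4.0400;  q ← (1−ω)·1.0000 + ω·-4.0400 = -6.0560
  r: GS value = (-5 - (-2)·-0.1200 - (-1)·-6.0560) / (6) = -1.8827;  r ← (1−ω)·1.0000 + ω·-1.8827 = -3.0358

(-0.1200, -6.0560, -3.0358)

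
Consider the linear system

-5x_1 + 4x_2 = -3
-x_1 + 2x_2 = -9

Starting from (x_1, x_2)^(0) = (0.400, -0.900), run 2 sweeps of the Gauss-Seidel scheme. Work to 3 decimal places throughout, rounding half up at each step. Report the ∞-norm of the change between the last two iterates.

2.928

Iteration 1:
  x_1 = (-3 - (4)·-0.900) / (-5) = -0.120
  x_2 = (-9 - (-1)·-0.120) / (2) = -4.560
Iteration 2:
  x_1 = (-3 - (4)·-4.560) / (-5) = -3.048
  x_2 = (-9 - (-1)·-3.048) / (2) = -6.024
Change: (-2.928, -1.464) → max |·| = 2.928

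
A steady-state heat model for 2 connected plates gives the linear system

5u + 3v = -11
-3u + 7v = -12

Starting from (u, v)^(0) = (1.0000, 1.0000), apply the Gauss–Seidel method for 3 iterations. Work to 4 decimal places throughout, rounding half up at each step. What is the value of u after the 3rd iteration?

Iteration 1:
  u = (-11 - (3)·1.0000) / (5) = -2.8000
  v = (-12 - (-3)·-2.8000) / (7) = -2.9143
Iteration 2:
  u = (-11 - (3)·-2.9143) / (5) = -0.4514
  v = (-12 - (-3)·-0.4514) / (7) = -1.9077
Iteration 3:
  u = (-11 - (3)·-1.9077) / (5) = -1.0554
  v = (-12 - (-3)·-1.0554) / (7) = -2.1666

-1.0554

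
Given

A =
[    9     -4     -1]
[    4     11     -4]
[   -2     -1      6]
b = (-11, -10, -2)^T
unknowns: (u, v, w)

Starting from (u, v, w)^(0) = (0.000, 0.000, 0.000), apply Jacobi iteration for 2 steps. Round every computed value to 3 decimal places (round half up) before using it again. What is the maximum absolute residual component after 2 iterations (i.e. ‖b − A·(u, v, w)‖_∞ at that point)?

0.731

Iteration 1:
  u = (-11 - (-4)·0.000 - (-1)·0.000) / (9) = -1.222
  v = (-10 - (4)·0.000 - (-4)·0.000) / (11) = -0.909
  w = (-2 - (-2)·0.000 - (-1)·0.000) / (6) = -0.333
Iteration 2:
  u = (-11 - (-4)·-0.909 - (-1)·-0.333) / (9) = -1.663
  v = (-10 - (4)·-1.222 - (-4)·-0.333) / (11) = -0.586
  w = (-2 - (-2)·-1.222 - (-1)·-0.909) / (6) = -0.892
Residual b − A·x = (0.731, -0.470, -0.560); ∞-norm = 0.731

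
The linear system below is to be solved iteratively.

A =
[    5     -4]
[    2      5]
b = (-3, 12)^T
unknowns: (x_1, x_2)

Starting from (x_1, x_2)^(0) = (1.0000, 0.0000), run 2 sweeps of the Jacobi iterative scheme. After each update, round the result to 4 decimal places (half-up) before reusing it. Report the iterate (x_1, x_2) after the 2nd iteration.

Iteration 1:
  x_1 = (-3 - (-4)·0.0000) / (5) = -0.6000
  x_2 = (12 - (2)·1.0000) / (5) = 2.0000
Iteration 2:
  x_1 = (-3 - (-4)·2.0000) / (5) = 1.0000
  x_2 = (12 - (2)·-0.6000) / (5) = 2.6400

(1.0000, 2.6400)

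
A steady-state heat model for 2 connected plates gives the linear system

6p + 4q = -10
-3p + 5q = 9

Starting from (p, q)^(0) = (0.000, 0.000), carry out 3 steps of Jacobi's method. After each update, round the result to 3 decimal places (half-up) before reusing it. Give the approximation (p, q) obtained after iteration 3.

Iteration 1:
  p = (-10 - (4)·0.000) / (6) = -1.667
  q = (9 - (-3)·0.000) / (5) = 1.800
Iteration 2:
  p = (-10 - (4)·1.800) / (6) = -2.867
  q = (9 - (-3)·-1.667) / (5) = 0.800
Iteration 3:
  p = (-10 - (4)·0.800) / (6) = -2.200
  q = (9 - (-3)·-2.867) / (5) = 0.080

(-2.200, 0.080)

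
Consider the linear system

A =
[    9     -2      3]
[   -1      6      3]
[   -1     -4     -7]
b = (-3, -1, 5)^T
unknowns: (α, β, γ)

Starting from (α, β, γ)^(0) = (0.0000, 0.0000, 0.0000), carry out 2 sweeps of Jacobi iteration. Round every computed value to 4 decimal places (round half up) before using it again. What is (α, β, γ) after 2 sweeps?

(-0.1323, 0.1349, -0.5714)

Iteration 1:
  α = (-3 - (-2)·0.0000 - (3)·0.0000) / (9) = -0.3333
  β = (-1 - (-1)·0.0000 - (3)·0.0000) / (6) = -0.1667
  γ = (5 - (-1)·0.0000 - (-4)·0.0000) / (-7) = -0.7143
Iteration 2:
  α = (-3 - (-2)·-0.1667 - (3)·-0.7143) / (9) = -0.1323
  β = (-1 - (-1)·-0.3333 - (3)·-0.7143) / (6) = 0.1349
  γ = (5 - (-1)·-0.3333 - (-4)·-0.1667) / (-7) = -0.5714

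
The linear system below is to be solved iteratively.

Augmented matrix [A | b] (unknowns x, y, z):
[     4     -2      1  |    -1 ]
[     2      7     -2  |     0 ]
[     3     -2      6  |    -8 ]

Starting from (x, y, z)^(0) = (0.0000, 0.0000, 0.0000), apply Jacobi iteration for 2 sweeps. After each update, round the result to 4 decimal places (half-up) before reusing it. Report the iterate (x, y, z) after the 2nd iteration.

Iteration 1:
  x = (-1 - (-2)·0.0000 - (1)·0.0000) / (4) = -0.2500
  y = (0 - (2)·0.0000 - (-2)·0.0000) / (7) = 0.0000
  z = (-8 - (3)·0.0000 - (-2)·0.0000) / (6) = -1.3333
Iteration 2:
  x = (-1 - (-2)·0.0000 - (1)·-1.3333) / (4) = 0.0833
  y = (0 - (2)·-0.2500 - (-2)·-1.3333) / (7) = -0.3095
  z = (-8 - (3)·-0.2500 - (-2)·0.0000) / (6) = -1.2083

(0.0833, -0.3095, -1.2083)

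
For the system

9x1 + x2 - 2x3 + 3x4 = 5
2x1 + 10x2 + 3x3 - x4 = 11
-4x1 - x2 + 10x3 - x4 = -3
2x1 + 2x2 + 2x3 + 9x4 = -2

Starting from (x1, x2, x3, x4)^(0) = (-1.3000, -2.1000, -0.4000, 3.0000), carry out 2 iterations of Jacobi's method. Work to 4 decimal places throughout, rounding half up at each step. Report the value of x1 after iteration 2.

-0.0118

Iteration 1:
  x1 = (5 - (1)·-2.1000 - (-2)·-0.4000 - (3)·3.0000) / (9) = -0.3000
  x2 = (11 - (2)·-1.3000 - (3)·-0.4000 - (-1)·3.0000) / (10) = 1.7800
  x3 = (-3 - (-4)·-1.3000 - (-1)·-2.1000 - (-1)·3.0000) / (10) = -0.7300
  x4 = (-2 - (2)·-1.3000 - (2)·-2.1000 - (2)·-0.4000) / (9) = 0.6222
Iteration 2:
  x1 = (5 - (1)·1.7800 - (-2)·-0.7300 - (3)·0.6222) / (9) = -0.0118
  x2 = (11 - (2)·-0.3000 - (3)·-0.7300 - (-1)·0.6222) / (10) = 1.4412
  x3 = (-3 - (-4)·-0.3000 - (-1)·1.7800 - (-1)·0.6222) / (10) = -0.1798
  x4 = (-2 - (2)·-0.3000 - (2)·1.7800 - (2)·-0.7300) / (9) = -0.3889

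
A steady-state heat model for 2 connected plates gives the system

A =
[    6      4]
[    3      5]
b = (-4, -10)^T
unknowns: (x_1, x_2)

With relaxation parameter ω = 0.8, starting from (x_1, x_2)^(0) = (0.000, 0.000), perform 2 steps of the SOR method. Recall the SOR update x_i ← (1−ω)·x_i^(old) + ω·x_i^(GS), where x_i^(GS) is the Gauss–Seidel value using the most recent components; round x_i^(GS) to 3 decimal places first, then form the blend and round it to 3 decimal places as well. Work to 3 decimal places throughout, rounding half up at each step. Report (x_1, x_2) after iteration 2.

(0.076, -1.906)

Iteration 1:
  x_1: GS value = (-4 - (4)·0.000) / (6) = -0.667;  x_1 ← (1−ω)·0.000 + ω·-0.667 = -0.534
  x_2: GS value = (-10 - (3)·-0.534) / (5) = -1.680;  x_2 ← (1−ω)·0.000 + ω·-1.680 = -1.344
Iteration 2:
  x_1: GS value = (-4 - (4)·-1.344) / (6) = 0.229;  x_1 ← (1−ω)·-0.534 + ω·0.229 = 0.076
  x_2: GS value = (-10 - (3)·0.076) / (5) = -2.046;  x_2 ← (1−ω)·-1.344 + ω·-2.046 = -1.906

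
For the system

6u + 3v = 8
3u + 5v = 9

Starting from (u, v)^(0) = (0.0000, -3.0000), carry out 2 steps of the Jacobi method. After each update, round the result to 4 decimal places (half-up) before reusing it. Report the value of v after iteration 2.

Iteration 1:
  u = (8 - (3)·-3.0000) / (6) = 2.8333
  v = (9 - (3)·0.0000) / (5) = 1.8000
Iteration 2:
  u = (8 - (3)·1.8000) / (6) = 0.4333
  v = (9 - (3)·2.8333) / (5) = 0.1000

0.1000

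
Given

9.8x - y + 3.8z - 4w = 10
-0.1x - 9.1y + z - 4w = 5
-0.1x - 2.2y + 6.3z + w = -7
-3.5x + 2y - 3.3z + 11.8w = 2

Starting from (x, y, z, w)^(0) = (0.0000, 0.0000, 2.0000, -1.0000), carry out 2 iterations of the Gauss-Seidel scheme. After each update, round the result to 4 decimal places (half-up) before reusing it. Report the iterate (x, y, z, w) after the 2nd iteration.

(1.3241, -0.5970, -1.2741, 0.3071)

Iteration 1:
  x = (10 - (-1)·0.0000 - (3.8)·2.0000 - (-4)·-1.0000) / (9.8) = -0.1633
  y = (5 - (-0.1)·-0.1633 - (1)·2.0000 - (-4)·-1.0000) / (-9.1) = 0.1117
  z = (-7 - (-0.1)·-0.1633 - (-2.2)·0.1117 - (1)·-1.0000) / (6.3) = -0.9160
  w = (2 - (-3.5)·-0.1633 - (2)·0.1117 - (-3.3)·-0.9160) / (11.8) = -0.1540
Iteration 2:
  x = (10 - (-1)·0.1117 - (3.8)·-0.9160 - (-4)·-0.1540) / (9.8) = 1.3241
  y = (5 - (-0.1)·1.3241 - (1)·-0.9160 - (-4)·-0.1540) / (-9.1) = -0.5970
  z = (-7 - (-0.1)·1.3241 - (-2.2)·-0.5970 - (1)·-0.1540) / (6.3) = -1.2741
  w = (2 - (-3.5)·1.3241 - (2)·-0.5970 - (-3.3)·-1.2741) / (11.8) = 0.3071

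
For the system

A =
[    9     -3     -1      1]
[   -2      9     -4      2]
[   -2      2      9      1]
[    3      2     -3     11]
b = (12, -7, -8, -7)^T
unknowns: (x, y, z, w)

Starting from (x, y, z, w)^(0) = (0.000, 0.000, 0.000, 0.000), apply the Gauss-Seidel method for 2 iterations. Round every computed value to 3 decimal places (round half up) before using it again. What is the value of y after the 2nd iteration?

-0.487

Iteration 1:
  x = (12 - (-3)·0.000 - (-1)·0.000 - (1)·0.000) / (9) = 1.333
  y = (-7 - (-2)·1.333 - (-4)·0.000 - (2)·0.000) / (9) = -0.482
  z = (-8 - (-2)·1.333 - (2)·-0.482 - (1)·0.000) / (9) = -0.486
  w = (-7 - (3)·1.333 - (2)·-0.482 - (-3)·-0.486) / (11) = -1.045
Iteration 2:
  x = (12 - (-3)·-0.482 - (-1)·-0.486 - (1)·-1.045) / (9) = 1.235
  y = (-7 - (-2)·1.235 - (-4)·-0.486 - (2)·-1.045) / (9) = -0.487
  z = (-8 - (-2)·1.235 - (2)·-0.487 - (1)·-1.045) / (9) = -0.390
  w = (-7 - (3)·1.235 - (2)·-0.487 - (-3)·-0.390) / (11) = -0.991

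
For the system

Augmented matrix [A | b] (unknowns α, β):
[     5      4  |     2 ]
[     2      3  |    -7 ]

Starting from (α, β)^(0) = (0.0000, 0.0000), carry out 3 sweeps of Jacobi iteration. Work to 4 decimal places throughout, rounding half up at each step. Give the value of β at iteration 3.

Iteration 1:
  α = (2 - (4)·0.0000) / (5) = 0.4000
  β = (-7 - (2)·0.0000) / (3) = -2.3333
Iteration 2:
  α = (2 - (4)·-2.3333) / (5) = 2.2666
  β = (-7 - (2)·0.4000) / (3) = -2.6000
Iteration 3:
  α = (2 - (4)·-2.6000) / (5) = 2.4800
  β = (-7 - (2)·2.2666) / (3) = -3.8444

-3.8444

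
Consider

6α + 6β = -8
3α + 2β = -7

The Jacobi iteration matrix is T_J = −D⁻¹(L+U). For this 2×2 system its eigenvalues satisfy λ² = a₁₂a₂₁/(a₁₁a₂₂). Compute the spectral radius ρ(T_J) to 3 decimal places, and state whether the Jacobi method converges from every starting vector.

1.225

a₁₂a₂₁/(a₁₁a₂₂) = (6)·(3) / ((6)·(2)) = 1.500000
ρ = √|1.500000| = √1.500000 = 1.225
ρ > 1, so Jacobi diverges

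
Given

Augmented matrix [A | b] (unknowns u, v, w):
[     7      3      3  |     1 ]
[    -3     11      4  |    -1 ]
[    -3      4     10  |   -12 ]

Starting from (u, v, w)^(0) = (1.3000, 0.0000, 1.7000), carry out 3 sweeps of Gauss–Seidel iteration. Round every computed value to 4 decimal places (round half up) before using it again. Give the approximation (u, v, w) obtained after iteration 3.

(0.3944, 0.4278, -1.2528)

Iteration 1:
  u = (1 - (3)·0.0000 - (3)·1.7000) / (7) = -0.5857
  v = (-1 - (-3)·-0.5857 - (4)·1.7000) / (11) = -0.8688
  w = (-12 - (-3)·-0.5857 - (4)·-0.8688) / (10) = -1.0282
Iteration 2:
  u = (1 - (3)·-0.8688 - (3)·-1.0282) / (7) = 0.9559
  v = (-1 - (-3)·0.9559 - (4)·-1.0282) / (11) = 0.5437
  w = (-12 - (-3)·0.9559 - (4)·0.5437) / (10) = -1.1307
Iteration 3:
  u = (1 - (3)·0.5437 - (3)·-1.1307) / (7) = 0.3944
  v = (-1 - (-3)·0.3944 - (4)·-1.1307) / (11) = 0.4278
  w = (-12 - (-3)·0.3944 - (4)·0.4278) / (10) = -1.2528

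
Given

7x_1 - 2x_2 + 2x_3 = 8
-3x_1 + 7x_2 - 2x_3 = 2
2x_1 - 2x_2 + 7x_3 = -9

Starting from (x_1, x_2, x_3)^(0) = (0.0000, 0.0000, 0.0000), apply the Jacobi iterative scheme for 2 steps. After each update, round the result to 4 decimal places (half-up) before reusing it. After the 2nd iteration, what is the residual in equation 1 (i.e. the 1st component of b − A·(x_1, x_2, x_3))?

Iteration 1:
  x_1 = (8 - (-2)·0.0000 - (2)·0.0000) / (7) = 1.1429
  x_2 = (2 - (-3)·0.0000 - (-2)·0.0000) / (7) = 0.2857
  x_3 = (-9 - (2)·0.0000 - (-2)·0.0000) / (7) = -1.2857
Iteration 2:
  x_1 = (8 - (-2)·0.2857 - (2)·-1.2857) / (7) = 1.5918
  x_2 = (2 - (-3)·1.1429 - (-2)·-1.2857) / (7) = 0.4082
  x_3 = (-9 - (2)·1.1429 - (-2)·0.2857) / (7) = -1.5306
Residual b − A·x = (0.7350, 0.8568, -0.6530)

0.7350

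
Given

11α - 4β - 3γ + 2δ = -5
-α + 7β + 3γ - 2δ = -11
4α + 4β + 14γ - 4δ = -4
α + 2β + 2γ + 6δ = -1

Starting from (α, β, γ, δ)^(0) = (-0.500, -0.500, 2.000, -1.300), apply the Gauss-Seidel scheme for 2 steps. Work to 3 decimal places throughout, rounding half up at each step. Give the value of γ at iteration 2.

0.830

Iteration 1:
  α = (-5 - (-4)·-0.500 - (-3)·2.000 - (2)·-1.300) / (11) = 0.145
  β = (-11 - (-1)·0.145 - (3)·2.000 - (-2)·-1.300) / (7) = -2.779
  γ = (-4 - (4)·0.145 - (4)·-2.779 - (-4)·-1.300) / (14) = 0.095
  δ = (-1 - (1)·0.145 - (2)·-2.779 - (2)·0.095) / (6) = 0.704
Iteration 2:
  α = (-5 - (-4)·-2.779 - (-3)·0.095 - (2)·0.704) / (11) = -1.567
  β = (-11 - (-1)·-1.567 - (3)·0.095 - (-2)·0.704) / (7) = -1.635
  γ = (-4 - (4)·-1.567 - (4)·-1.635 - (-4)·0.704) / (14) = 0.830
  δ = (-1 - (1)·-1.567 - (2)·-1.635 - (2)·0.830) / (6) = 0.363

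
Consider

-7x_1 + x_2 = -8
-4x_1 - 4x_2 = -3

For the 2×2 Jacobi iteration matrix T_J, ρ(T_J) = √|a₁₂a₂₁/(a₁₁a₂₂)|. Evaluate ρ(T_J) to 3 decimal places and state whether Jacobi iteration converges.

0.378

a₁₂a₂₁/(a₁₁a₂₂) = (1)·(-4) / ((-7)·(-4)) = -0.142857
ρ = √|-0.142857| = √0.142857 = 0.378
ρ < 1, so Jacobi converges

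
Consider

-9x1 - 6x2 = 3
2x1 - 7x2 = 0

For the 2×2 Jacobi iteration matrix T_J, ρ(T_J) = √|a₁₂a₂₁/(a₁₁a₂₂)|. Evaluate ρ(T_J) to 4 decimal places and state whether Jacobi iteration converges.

0.4364

a₁₂a₂₁/(a₁₁a₂₂) = (-6)·(2) / ((-9)·(-7)) = -0.190476
ρ = √|-0.190476| = √0.190476 = 0.4364
ρ < 1, so Jacobi converges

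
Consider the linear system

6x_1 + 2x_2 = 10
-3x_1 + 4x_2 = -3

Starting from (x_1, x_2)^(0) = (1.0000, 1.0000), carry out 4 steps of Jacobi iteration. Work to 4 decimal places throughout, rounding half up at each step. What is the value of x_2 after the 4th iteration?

0.4375

Iteration 1:
  x_1 = (10 - (2)·1.0000) / (6) = 1.3333
  x_2 = (-3 - (-3)·1.0000) / (4) = 0.0000
Iteration 2:
  x_1 = (10 - (2)·0.0000) / (6) = 1.6667
  x_2 = (-3 - (-3)·1.3333) / (4) = 0.2500
Iteration 3:
  x_1 = (10 - (2)·0.2500) / (6) = 1.5833
  x_2 = (-3 - (-3)·1.6667) / (4) = 0.5000
Iteration 4:
  x_1 = (10 - (2)·0.5000) / (6) = 1.5000
  x_2 = (-3 - (-3)·1.5833) / (4) = 0.4375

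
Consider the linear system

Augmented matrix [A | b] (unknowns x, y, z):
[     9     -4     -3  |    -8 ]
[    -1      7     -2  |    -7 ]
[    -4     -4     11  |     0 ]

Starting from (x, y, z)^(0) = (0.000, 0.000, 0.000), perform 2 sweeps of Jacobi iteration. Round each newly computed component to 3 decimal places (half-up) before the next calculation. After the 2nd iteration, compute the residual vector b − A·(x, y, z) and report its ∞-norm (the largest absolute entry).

Iteration 1:
  x = (-8 - (-4)·0.000 - (-3)·0.000) / (9) = -0.889
  y = (-7 - (-1)·0.000 - (-2)·0.000) / (7) = -1.000
  z = (0 - (-4)·0.000 - (-4)·0.000) / (11) = 0.000
Iteration 2:
  x = (-8 - (-4)·-1.000 - (-3)·0.000) / (9) = -1.333
  y = (-7 - (-1)·-0.889 - (-2)·0.000) / (7) = -1.127
  z = (0 - (-4)·-0.889 - (-4)·-1.000) / (11) = -0.687
Residual b − A·x = (-2.572, -1.818, -2.283); ∞-norm = 2.572

2.572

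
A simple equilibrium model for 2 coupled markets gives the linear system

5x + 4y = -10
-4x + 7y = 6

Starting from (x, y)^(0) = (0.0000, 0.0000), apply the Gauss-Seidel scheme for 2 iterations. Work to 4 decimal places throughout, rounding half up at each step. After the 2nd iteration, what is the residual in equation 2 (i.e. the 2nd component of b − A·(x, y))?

Iteration 1:
  x = (-10 - (4)·0.0000) / (5) = -2.0000
  y = (6 - (-4)·-2.0000) / (7) = -0.2857
Iteration 2:
  x = (-10 - (4)·-0.2857) / (5) = -1.7714
  y = (6 - (-4)·-1.7714) / (7) = -0.1551
Residual b − A·x = (-0.5226, 0.0001)

0.0001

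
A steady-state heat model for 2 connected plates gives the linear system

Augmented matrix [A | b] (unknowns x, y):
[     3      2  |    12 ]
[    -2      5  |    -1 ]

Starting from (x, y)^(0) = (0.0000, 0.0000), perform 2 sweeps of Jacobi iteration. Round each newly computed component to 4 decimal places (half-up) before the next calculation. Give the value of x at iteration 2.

4.1333

Iteration 1:
  x = (12 - (2)·0.0000) / (3) = 4.0000
  y = (-1 - (-2)·0.0000) / (5) = -0.2000
Iteration 2:
  x = (12 - (2)·-0.2000) / (3) = 4.1333
  y = (-1 - (-2)·4.0000) / (5) = 1.4000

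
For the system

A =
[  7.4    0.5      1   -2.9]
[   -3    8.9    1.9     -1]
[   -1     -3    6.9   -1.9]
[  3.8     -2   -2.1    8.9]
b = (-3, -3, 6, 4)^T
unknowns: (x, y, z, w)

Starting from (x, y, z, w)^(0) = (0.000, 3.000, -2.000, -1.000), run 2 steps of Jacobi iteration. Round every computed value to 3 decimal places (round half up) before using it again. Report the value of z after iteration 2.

0.934

Iteration 1:
  x = (-3 - (0.5)·3.000 - (1)·-2.000 - (-2.9)·-1.000) / (7.4) = -0.730
  y = (-3 - (-3)·0.000 - (1.9)·-2.000 - (-1)·-1.000) / (8.9) = -0.022
  z = (6 - (-1)·0.000 - (-3)·3.000 - (-1.9)·-1.000) / (6.9) = 1.899
  w = (4 - (3.8)·0.000 - (-2)·3.000 - (-2.1)·-2.000) / (8.9) = 0.652
Iteration 2:
  x = (-3 - (0.5)·-0.022 - (1)·1.899 - (-2.9)·0.652) / (7.4) = -0.405
  y = (-3 - (-3)·-0.730 - (1.9)·1.899 - (-1)·0.652) / (8.9) = -0.915
  z = (6 - (-1)·-0.730 - (-3)·-0.022 - (-1.9)·0.652) / (6.9) = 0.934
  w = (4 - (3.8)·-0.730 - (-2)·-0.022 - (-2.1)·1.899) / (8.9) = 1.204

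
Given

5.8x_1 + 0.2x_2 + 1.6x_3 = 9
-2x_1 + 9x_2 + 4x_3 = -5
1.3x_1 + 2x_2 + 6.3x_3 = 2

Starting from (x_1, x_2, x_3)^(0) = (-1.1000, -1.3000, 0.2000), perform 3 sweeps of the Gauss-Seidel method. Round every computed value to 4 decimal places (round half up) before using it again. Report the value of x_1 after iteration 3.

1.5380

Iteration 1:
  x_1 = (9 - (0.2)·-1.3000 - (1.6)·0.2000) / (5.8) = 1.5414
  x_2 = (-5 - (-2)·1.5414 - (4)·0.2000) / (9) = -0.3019
  x_3 = (2 - (1.3)·1.5414 - (2)·-0.3019) / (6.3) = 0.0952
Iteration 2:
  x_1 = (9 - (0.2)·-0.3019 - (1.6)·0.0952) / (5.8) = 1.5359
  x_2 = (-5 - (-2)·1.5359 - (4)·0.0952) / (9) = -0.2566
  x_3 = (2 - (1.3)·1.5359 - (2)·-0.2566) / (6.3) = 0.0820
Iteration 3:
  x_1 = (9 - (0.2)·-0.2566 - (1.6)·0.0820) / (5.8) = 1.5380
  x_2 = (-5 - (-2)·1.5380 - (4)·0.0820) / (9) = -0.2502
  x_3 = (2 - (1.3)·1.5380 - (2)·-0.2502) / (6.3) = 0.0795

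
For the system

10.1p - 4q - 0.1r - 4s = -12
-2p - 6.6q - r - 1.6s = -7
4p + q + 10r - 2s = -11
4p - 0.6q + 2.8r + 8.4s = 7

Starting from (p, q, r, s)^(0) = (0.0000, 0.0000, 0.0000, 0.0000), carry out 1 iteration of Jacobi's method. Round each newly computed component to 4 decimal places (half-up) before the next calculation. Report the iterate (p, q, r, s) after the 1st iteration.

Iteration 1:
  p = (-12 - (-4)·0.0000 - (-0.1)·0.0000 - (-4)·0.0000) / (10.1) = -1.1881
  q = (-7 - (-2)·0.0000 - (-1)·0.0000 - (-1.6)·0.0000) / (-6.6) = 1.0606
  r = (-11 - (4)·0.0000 - (1)·0.0000 - (-2)·0.0000) / (10) = -1.1000
  s = (7 - (4)·0.0000 - (-0.6)·0.0000 - (2.8)·0.0000) / (8.4) = 0.8333

(-1.1881, 1.0606, -1.1000, 0.8333)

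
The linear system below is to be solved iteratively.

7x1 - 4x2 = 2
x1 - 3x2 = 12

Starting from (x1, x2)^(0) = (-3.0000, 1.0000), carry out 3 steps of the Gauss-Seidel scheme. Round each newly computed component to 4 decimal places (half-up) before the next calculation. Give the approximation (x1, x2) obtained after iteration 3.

Iteration 1:
  x1 = (2 - (-4)·1.0000) / (7) = 0.8571
  x2 = (12 - (1)·0.8571) / (-3) = -3.7143
Iteration 2:
  x1 = (2 - (-4)·-3.7143) / (7) = -1.8367
  x2 = (12 - (1)·-1.8367) / (-3) = -4.6122
Iteration 3:
  x1 = (2 - (-4)·-4.6122) / (7) = -2.3498
  x2 = (12 - (1)·-2.3498) / (-3) = -4.7833

(-2.3498, -4.7833)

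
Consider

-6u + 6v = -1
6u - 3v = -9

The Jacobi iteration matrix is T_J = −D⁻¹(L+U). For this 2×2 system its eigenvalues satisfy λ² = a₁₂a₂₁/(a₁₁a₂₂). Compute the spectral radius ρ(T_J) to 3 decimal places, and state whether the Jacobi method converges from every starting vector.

a₁₂a₂₁/(a₁₁a₂₂) = (6)·(6) / ((-6)·(-3)) = 2.000000
ρ = √|2.000000| = √2.000000 = 1.414
ρ > 1, so Jacobi diverges

1.414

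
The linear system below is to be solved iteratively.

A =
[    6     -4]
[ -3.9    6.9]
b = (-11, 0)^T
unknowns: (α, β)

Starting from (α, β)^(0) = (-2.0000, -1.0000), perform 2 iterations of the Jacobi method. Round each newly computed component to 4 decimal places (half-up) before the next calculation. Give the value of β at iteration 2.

-1.4130

Iteration 1:
  α = (-11 - (-4)·-1.0000) / (6) = -2.5000
  β = (0 - (-3.9)·-2.0000) / (6.9) = -1.1304
Iteration 2:
  α = (-11 - (-4)·-1.1304) / (6) = -2.5869
  β = (0 - (-3.9)·-2.5000) / (6.9) = -1.4130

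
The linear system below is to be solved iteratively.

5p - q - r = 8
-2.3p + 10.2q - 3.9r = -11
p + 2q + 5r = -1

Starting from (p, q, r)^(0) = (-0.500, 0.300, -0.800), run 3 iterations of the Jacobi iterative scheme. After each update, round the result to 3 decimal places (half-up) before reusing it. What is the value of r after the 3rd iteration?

Iteration 1:
  p = (8 - (-1)·0.300 - (-1)·-0.800) / (5) = 1.500
  q = (-11 - (-2.3)·-0.500 - (-3.9)·-0.800) / (10.2) = -1.497
  r = (-1 - (1)·-0.500 - (2)·0.300) / (5) = -0.220
Iteration 2:
  p = (8 - (-1)·-1.497 - (-1)·-0.220) / (5) = 1.257
  q = (-11 - (-2.3)·1.500 - (-3.9)·-0.220) / (10.2) = -0.824
  r = (-1 - (1)·1.500 - (2)·-1.497) / (5) = 0.099
Iteration 3:
  p = (8 - (-1)·-0.824 - (-1)·0.099) / (5) = 1.455
  q = (-11 - (-2.3)·1.257 - (-3.9)·0.099) / (10.2) = -0.757
  r = (-1 - (1)·1.257 - (2)·-0.824) / (5) = -0.122

-0.122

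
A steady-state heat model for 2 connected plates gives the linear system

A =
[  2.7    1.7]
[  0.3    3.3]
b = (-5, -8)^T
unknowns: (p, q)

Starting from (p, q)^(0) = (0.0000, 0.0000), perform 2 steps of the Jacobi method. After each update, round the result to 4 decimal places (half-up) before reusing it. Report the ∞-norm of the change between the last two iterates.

1.5264

Iteration 1:
  p = (-5 - (1.7)·0.0000) / (2.7) = -1.8519
  q = (-8 - (0.3)·0.0000) / (3.3) = -2.4242
Iteration 2:
  p = (-5 - (1.7)·-2.4242) / (2.7) = -0.3255
  q = (-8 - (0.3)·-1.8519) / (3.3) = -2.2559
Change: (1.5264, 0.1683) → max |·| = 1.5264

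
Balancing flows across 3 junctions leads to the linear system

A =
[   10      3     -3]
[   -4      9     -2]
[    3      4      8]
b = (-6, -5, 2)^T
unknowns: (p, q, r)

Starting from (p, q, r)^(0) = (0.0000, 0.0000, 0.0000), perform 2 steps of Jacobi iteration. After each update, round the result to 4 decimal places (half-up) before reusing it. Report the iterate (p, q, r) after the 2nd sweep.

(-0.3583, -0.7667, 0.7528)

Iteration 1:
  p = (-6 - (3)·0.0000 - (-3)·0.0000) / (10) = -0.6000
  q = (-5 - (-4)·0.0000 - (-2)·0.0000) / (9) = -0.5556
  r = (2 - (3)·0.0000 - (4)·0.0000) / (8) = 0.2500
Iteration 2:
  p = (-6 - (3)·-0.5556 - (-3)·0.2500) / (10) = -0.3583
  q = (-5 - (-4)·-0.6000 - (-2)·0.2500) / (9) = -0.7667
  r = (2 - (3)·-0.6000 - (4)·-0.5556) / (8) = 0.7528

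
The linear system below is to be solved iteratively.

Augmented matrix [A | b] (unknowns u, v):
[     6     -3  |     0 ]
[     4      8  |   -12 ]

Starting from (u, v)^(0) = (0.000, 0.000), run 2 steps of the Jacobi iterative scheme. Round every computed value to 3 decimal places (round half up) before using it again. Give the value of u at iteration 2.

-0.750

Iteration 1:
  u = (0 - (-3)·0.000) / (6) = 0.000
  v = (-12 - (4)·0.000) / (8) = -1.500
Iteration 2:
  u = (0 - (-3)·-1.500) / (6) = -0.750
  v = (-12 - (4)·0.000) / (8) = -1.500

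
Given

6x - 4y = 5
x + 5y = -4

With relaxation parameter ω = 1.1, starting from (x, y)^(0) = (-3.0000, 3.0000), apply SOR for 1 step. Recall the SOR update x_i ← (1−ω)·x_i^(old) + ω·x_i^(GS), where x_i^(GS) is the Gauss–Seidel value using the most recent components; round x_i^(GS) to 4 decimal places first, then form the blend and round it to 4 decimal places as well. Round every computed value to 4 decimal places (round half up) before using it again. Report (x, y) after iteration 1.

Iteration 1:
  x: GS value = (5 - (-4)·3.0000) / (6) = 2.8333;  x ← (1−ω)·-3.0000 + ω·2.8333 = 3.4166
  y: GS value = (-4 - (1)·3.4166) / (5) = -1.4833;  y ← (1−ω)·3.0000 + ω·-1.4833 = -1.9316

(3.4166, -1.9316)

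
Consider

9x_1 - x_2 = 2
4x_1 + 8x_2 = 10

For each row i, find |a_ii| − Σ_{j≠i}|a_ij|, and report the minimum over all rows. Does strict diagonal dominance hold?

row 1: |9| − (1) = 8
row 2: |8| − (4) = 4
minimum over rows = 4 → strictly diagonally dominant (convergence guaranteed)

4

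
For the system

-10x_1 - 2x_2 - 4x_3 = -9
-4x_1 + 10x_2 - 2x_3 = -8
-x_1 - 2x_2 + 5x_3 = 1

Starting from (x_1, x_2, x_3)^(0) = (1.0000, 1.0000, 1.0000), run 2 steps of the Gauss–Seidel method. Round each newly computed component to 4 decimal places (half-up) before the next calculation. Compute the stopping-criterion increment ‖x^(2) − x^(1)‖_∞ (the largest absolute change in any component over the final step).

Iteration 1:
  x_1 = (-9 - (-2)·1.0000 - (-4)·1.0000) / (-10) = 0.3000
  x_2 = (-8 - (-4)·0.3000 - (-2)·1.0000) / (10) = -0.4800
  x_3 = (1 - (-1)·0.3000 - (-2)·-0.4800) / (5) = 0.0680
Iteration 2:
  x_1 = (-9 - (-2)·-0.4800 - (-4)·0.0680) / (-10) = 0.9688
  x_2 = (-8 - (-4)·0.9688 - (-2)·0.0680) / (10) = -0.3989
  x_3 = (1 - (-1)·0.9688 - (-2)·-0.3989) / (5) = 0.2342
Change: (0.6688, 0.0811, 0.1662) → max |·| = 0.6688

0.6688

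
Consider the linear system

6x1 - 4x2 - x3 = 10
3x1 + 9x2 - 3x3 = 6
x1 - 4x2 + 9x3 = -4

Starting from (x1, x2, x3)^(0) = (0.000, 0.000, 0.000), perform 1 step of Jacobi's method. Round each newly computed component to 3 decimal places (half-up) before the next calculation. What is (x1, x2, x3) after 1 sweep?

Iteration 1:
  x1 = (10 - (-4)·0.000 - (-1)·0.000) / (6) = 1.667
  x2 = (6 - (3)·0.000 - (-3)·0.000) / (9) = 0.667
  x3 = (-4 - (1)·0.000 - (-4)·0.000) / (9) = -0.444

(1.667, 0.667, -0.444)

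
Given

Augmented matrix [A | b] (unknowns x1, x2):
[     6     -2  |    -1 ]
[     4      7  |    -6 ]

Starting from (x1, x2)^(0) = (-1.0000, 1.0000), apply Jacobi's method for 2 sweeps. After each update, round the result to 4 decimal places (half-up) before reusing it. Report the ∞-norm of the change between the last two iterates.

0.6667

Iteration 1:
  x1 = (-1 - (-2)·1.0000) / (6) = 0.1667
  x2 = (-6 - (4)·-1.0000) / (7) = -0.2857
Iteration 2:
  x1 = (-1 - (-2)·-0.2857) / (6) = -0.2619
  x2 = (-6 - (4)·0.1667) / (7) = -0.9524
Change: (-0.4286, -0.6667) → max |·| = 0.6667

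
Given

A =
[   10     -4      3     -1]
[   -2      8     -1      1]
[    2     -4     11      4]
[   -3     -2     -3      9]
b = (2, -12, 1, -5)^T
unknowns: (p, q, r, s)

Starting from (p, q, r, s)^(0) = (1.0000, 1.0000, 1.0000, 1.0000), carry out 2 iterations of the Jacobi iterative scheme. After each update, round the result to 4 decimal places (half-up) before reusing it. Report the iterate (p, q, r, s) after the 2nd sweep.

(-0.2394, -1.4530, -0.5576, -0.7303)

Iteration 1:
  p = (2 - (-4)·1.0000 - (3)·1.0000 - (-1)·1.0000) / (10) = 0.4000
  q = (-12 - (-2)·1.0000 - (-1)·1.0000 - (1)·1.0000) / (8) = -1.2500
  r = (1 - (2)·1.0000 - (-4)·1.0000 - (4)·1.0000) / (11) = -0.0909
  s = (-5 - (-3)·1.0000 - (-2)·1.0000 - (-3)·1.0000) / (9) = 0.3333
Iteration 2:
  p = (2 - (-4)·-1.2500 - (3)·-0.0909 - (-1)·0.3333) / (10) = -0.2394
  q = (-12 - (-2)·0.4000 - (-1)·-0.0909 - (1)·0.3333) / (8) = -1.4530
  r = (1 - (2)·0.4000 - (-4)·-1.2500 - (4)·0.3333) / (11) = -0.5576
  s = (-5 - (-3)·0.4000 - (-2)·-1.2500 - (-3)·-0.0909) / (9) = -0.7303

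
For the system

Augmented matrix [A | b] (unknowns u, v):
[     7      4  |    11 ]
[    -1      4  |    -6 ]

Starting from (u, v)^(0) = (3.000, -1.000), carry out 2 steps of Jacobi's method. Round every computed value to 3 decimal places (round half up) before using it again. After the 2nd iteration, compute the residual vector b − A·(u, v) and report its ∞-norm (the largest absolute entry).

0.856

Iteration 1:
  u = (11 - (4)·-1.000) / (7) = 2.143
  v = (-6 - (-1)·3.000) / (4) = -0.750
Iteration 2:
  u = (11 - (4)·-0.750) / (7) = 2.000
  v = (-6 - (-1)·2.143) / (4) = -0.964
Residual b − A·x = (0.856, -0.144); ∞-norm = 0.856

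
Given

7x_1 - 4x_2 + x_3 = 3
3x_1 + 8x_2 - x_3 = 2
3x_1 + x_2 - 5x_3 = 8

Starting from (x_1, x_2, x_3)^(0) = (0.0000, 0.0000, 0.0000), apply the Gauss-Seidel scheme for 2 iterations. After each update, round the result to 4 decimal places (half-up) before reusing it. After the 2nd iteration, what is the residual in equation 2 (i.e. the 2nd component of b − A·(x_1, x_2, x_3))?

0.0933

Iteration 1:
  x_1 = (3 - (-4)·0.0000 - (1)·0.0000) / (7) = 0.4286
  x_2 = (2 - (3)·0.4286 - (-1)·0.0000) / (8) = 0.0893
  x_3 = (8 - (3)·0.4286 - (1)·0.0893) / (-5) = -1.3250
Iteration 2:
  x_1 = (3 - (-4)·0.0893 - (1)·-1.3250) / (7) = 0.6689
  x_2 = (2 - (3)·0.6689 - (-1)·-1.3250) / (8) = -0.1665
  x_3 = (8 - (3)·0.6689 - (1)·-0.1665) / (-5) = -1.2320
Residual b − A·x = (-1.1163, 0.0933, -0.0002)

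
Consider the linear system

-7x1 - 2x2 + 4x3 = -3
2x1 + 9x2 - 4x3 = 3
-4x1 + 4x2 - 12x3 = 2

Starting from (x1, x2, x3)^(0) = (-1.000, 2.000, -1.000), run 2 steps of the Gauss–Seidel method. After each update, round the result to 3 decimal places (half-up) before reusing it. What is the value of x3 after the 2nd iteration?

Iteration 1:
  x1 = (-3 - (-2)·2.000 - (4)·-1.000) / (-7) = -0.714
  x2 = (3 - (2)·-0.714 - (-4)·-1.000) / (9) = 0.048
  x3 = (2 - (-4)·-0.714 - (4)·0.048) / (-12) = 0.087
Iteration 2:
  x1 = (-3 - (-2)·0.048 - (4)·0.087) / (-7) = 0.465
  x2 = (3 - (2)·0.465 - (-4)·0.087) / (9) = 0.269
  x3 = (2 - (-4)·0.465 - (4)·0.269) / (-12) = -0.232

-0.232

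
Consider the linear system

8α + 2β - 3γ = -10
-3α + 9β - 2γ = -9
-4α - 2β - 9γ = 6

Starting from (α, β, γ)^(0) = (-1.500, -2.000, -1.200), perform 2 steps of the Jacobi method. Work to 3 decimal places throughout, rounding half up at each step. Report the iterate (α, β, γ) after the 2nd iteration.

(-0.642, -1.301, 0.259)

Iteration 1:
  α = (-10 - (2)·-2.000 - (-3)·-1.200) / (8) = -1.200
  β = (-9 - (-3)·-1.500 - (-2)·-1.200) / (9) = -1.767
  γ = (6 - (-4)·-1.500 - (-2)·-2.000) / (-9) = 0.444
Iteration 2:
  α = (-10 - (2)·-1.767 - (-3)·0.444) / (8) = -0.642
  β = (-9 - (-3)·-1.200 - (-2)·0.444) / (9) = -1.301
  γ = (6 - (-4)·-1.200 - (-2)·-1.767) / (-9) = 0.259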